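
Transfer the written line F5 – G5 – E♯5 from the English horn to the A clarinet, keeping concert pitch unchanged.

First find concert pitch: the English horn sounds a perfect fifth below written, so F5 G5 E♯5 sounds Bb4 C5 A#4.
Then write for A clarinet: it sounds a minor third below written, so the part must be a minor third above concert.
Bb4 → Db5
C5 → Eb5
A#4 → C#5

Db5 Eb5 C#5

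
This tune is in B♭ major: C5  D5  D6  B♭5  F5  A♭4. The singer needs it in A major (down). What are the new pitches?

B♭ major to A major down is a minor second, so every note moves down by that interval.
C5 gives B4
D5 gives C#5
D6 gives C#6
Bb5 gives A5
F5 gives E5
Ab4 gives G4

B4 C#5 C#6 A5 E5 G4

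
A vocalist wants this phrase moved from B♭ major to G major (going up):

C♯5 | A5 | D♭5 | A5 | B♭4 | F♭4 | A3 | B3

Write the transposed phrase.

From B♭ up to G is a major sixth; apply that to each pitch.
C#5 gives A#5
A5 gives F#6
Db5 gives Bb5
A5 gives F#6
Bb4 gives G5
Fb4 gives Db5
A3 gives F#4
B3 gives G#4

A#5 F#6 Bb5 F#6 G5 Db5 F#4 G#4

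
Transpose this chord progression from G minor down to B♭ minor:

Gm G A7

G minor down to B♭ minor is a major sixth; each chord root moves by that interval while the quality stays the same.
Gm: root G down a major sixth → Bb, giving Bbm.
G: root G down a major sixth → Bb, giving Bb.
A7: root A down a major sixth → C, giving C7.

Bbm Bb C7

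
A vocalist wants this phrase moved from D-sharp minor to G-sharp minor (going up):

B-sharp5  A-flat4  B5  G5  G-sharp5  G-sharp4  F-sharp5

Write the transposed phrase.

E#6 Db5 E6 C6 C#6 C#5 B5

D-sharp minor to G-sharp minor up is a perfect fourth, so every note moves up by that interval.
B#5 -> E#6
Ab4 -> Db5
B5 -> E6
G5 -> C6
G#5 -> C#6
G#4 -> C#5
F#5 -> B5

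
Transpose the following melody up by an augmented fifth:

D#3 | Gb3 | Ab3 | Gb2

A##3 D4 E4 D3

D#3 → A##3
Gb3 → D4
Ab3 → E4
Gb2 → D3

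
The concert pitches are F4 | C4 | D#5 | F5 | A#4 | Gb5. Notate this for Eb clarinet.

Written C4 sounds as Eb4 on the Eb clarinet, so concert pitches are written a minor third down.
F4 -> D4
C4 -> A3
D#5 -> B#4
F5 -> D5
A#4 -> F##4
Gb5 -> Eb5

D4 A3 B#4 D5 F##4 Eb5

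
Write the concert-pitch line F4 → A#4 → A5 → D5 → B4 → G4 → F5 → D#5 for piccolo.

F3 A#3 A4 D4 B3 G3 F4 D#4

The piccolo sounds a perfect octave above written, so the written part must be a perfect octave below concert — transpose each note down.
F4 -> F3
A#4 -> A#3
A5 -> A4
D5 -> D4
B4 -> B3
G4 -> G3
F5 -> F4
D#5 -> D#4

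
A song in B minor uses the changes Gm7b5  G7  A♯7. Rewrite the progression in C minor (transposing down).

B minor down to C minor is a major seventh; each chord root moves by that interval while the quality stays the same.
Gm7b5: root G down a major seventh → Ab, giving Abm7b5.
G7: root G down a major seventh → Ab, giving Ab7.
A♯7: root A♯ down a major seventh → B, giving B7.

Abm7b5 Ab7 B7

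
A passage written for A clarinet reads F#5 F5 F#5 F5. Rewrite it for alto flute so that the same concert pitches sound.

First find concert pitch: the A clarinet sounds a minor third below written, so F#5 F5 F#5 F5 sounds D#5 D5 D#5 D5.
Then write for alto flute: it sounds a perfect fourth below written, so the part must be a perfect fourth above concert.
D#5 → G#5
D5 → G5
D#5 → G#5
D5 → G5

G#5 G5 G#5 G5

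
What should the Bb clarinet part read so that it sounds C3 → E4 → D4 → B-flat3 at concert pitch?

Written C4 sounds as Bb3 on the Bb clarinet, so concert pitches are written a major second up.
C3 -> D3
E4 -> F#4
D4 -> E4
Bb3 -> C4

D3 F#4 E4 C4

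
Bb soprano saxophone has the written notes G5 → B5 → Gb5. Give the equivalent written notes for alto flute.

Bb5 D6 Bbb5

First find concert pitch: the Bb soprano saxophone sounds a major second below written, so G5 B5 Gb5 sounds F5 A5 Fb5.
Then write for alto flute: it sounds a perfect fourth below written, so the part must be a perfect fourth above concert.
F5 → Bb5
A5 → D6
Fb5 → Bbb5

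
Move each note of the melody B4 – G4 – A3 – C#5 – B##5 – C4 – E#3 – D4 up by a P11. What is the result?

E6 C6 D5 F#6 E##7 F5 A#4 G5

B4: an eleventh up reaches E, and 17 semitones makes it E6.
A perfect eleventh up from G4 gives C6.
A3: an eleventh up reaches D, and 17 semitones makes it D5.
A perfect eleventh up from C#5 gives F#6.
A perfect eleventh up from B##5 gives E##7.
A perfect eleventh up from C4 gives F5.
A perfect eleventh up from E#3 gives A#4.
D4: an eleventh up reaches G, and 17 semitones makes it G5.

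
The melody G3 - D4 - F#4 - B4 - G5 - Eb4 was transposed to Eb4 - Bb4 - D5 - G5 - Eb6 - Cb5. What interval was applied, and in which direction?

up a minor sixth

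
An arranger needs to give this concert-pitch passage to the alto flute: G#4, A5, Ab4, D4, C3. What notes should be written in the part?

The alto flute sounds a perfect fourth below written, so the written part must be a perfect fourth above concert — transpose each note up.
G#4 -> C#5
A5 -> D6
Ab4 -> Db5
D4 -> G4
C3 -> F3

C#5 D6 Db5 G4 F3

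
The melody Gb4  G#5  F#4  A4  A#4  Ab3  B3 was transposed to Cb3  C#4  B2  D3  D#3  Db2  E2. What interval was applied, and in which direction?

From Gb4 to Cb3 is 12 letter names — a twelfth of some quality.
Cb3 to Gb4 is 19 semitones, which makes it a perfect twelfth; the second version is lower, so the direction is down.
Checking another pair — B3 → E2 — gives the same interval.

down a perfect twelfth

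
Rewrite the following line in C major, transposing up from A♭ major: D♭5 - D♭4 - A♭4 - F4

From A♭ up to C is a major third; apply that to each pitch.
Db5 -> F5
Db4 -> F4
Ab4 -> C5
F4 -> A4

F5 F4 C5 A4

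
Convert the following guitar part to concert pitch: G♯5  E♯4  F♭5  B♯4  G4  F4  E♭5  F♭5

G#4 E#3 Fb4 B#3 G3 F3 Eb4 Fb4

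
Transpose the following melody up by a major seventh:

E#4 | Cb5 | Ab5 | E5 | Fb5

A major seventh up from E#4 gives D##5.
A major seventh up from Cb5 gives Bb5.
Ab5 up a major seventh is G6.
E5 up a major seventh is D#6.
Fb5 up a major seventh is Eb6.

D##5 Bb5 G6 D#6 Eb6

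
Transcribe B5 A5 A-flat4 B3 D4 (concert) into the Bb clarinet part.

Written C4 sounds as Bb3 on the Bb clarinet, so concert pitches are written a major second up.
B5 to C#6
A5 to B5
Ab4 to Bb4
B3 to C#4
D4 to E4

C#6 B5 Bb4 C#4 E4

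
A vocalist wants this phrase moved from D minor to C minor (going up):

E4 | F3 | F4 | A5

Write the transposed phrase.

D5 Eb4 Eb5 G6

From D up to C is a minor seventh; apply that to each pitch.
E4 to D5
F3 to Eb4
F4 to Eb5
A5 to G6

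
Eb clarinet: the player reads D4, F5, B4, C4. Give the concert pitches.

F4 Ab5 D5 Eb4

The Eb clarinet sounds a minor third above written, so transpose each written note up a minor third.
D4 becomes F4
F5 becomes Ab5
B4 becomes D5
C4 becomes Eb4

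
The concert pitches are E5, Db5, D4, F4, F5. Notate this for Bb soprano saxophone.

Written C4 sounds as Bb3 on the Bb soprano saxophone, so concert pitches are written a major second up.
E5 becomes F#5
Db5 becomes Eb5
D4 becomes E4
F4 becomes G4
F5 becomes G5

F#5 Eb5 E4 G4 G5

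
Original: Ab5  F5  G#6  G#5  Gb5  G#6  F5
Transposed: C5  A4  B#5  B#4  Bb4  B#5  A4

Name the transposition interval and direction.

down a minor sixth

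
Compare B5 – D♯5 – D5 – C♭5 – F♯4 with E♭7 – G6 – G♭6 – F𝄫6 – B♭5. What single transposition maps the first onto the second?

From B5 to Eb7 is 11 letter names — an eleventh of some quality.
B5 to Eb7 is 16 semitones, which makes it a diminished eleventh; the second version is higher, so the direction is up.
Checking another pair — F#4 → Bb5 — gives the same interval.

up a diminished eleventh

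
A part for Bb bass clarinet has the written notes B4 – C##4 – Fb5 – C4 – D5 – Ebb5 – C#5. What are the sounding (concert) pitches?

A3 B#2 Ebb4 Bb2 C4 Dbb4 B3

The Bb bass clarinet sounds a major ninth below written, so transpose each written note down a major ninth.
B4 gives A3
C##4 gives B#2
Fb5 gives Ebb4
C4 gives Bb2
D5 gives C4
Ebb5 gives Dbb4
C#5 gives B3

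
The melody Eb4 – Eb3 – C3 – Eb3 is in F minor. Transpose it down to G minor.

F3 F2 D2 F2

F minor to G minor down is a minor seventh, so every note moves down by that interval.
Eb4 to F3
Eb3 to F2
C3 to D2
Eb3 to F2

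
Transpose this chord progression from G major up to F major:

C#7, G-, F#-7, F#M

G major up to F major is a minor seventh; each chord root moves by that interval while the quality stays the same.
C#7: root C# up a minor seventh → B, giving B7.
G-: root G up a minor seventh → F, giving F-.
F#-7: root F# up a minor seventh → E, giving E-7.
F#M: root F# up a minor seventh → E, giving EM.

B7 F- E-7 EM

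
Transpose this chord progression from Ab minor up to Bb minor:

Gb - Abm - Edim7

Ab minor up to Bb minor is a major second; each chord root moves by that interval while the quality stays the same.
Gb: root Gb up a major second → Ab, giving Ab.
Abm: root Ab up a major second → Bb, giving Bbm.
Edim7: root E up a major second → F#, giving F#dim7.

Ab Bbm F#dim7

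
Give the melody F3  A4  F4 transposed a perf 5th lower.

Bb2 D4 Bb3

F3 to Bb2
A4 to D4
F4 to Bb3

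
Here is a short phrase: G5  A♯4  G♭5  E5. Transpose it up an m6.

Eb6 F#5 Ebb6 C6

G5 becomes Eb6
A#4 becomes F#5
Gb5 becomes Ebb6
E5 becomes C6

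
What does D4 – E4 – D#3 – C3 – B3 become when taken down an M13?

D4 -> F2
E4 -> G2
D#3 -> F#1
C3 -> Eb1
B3 -> D2

F2 G2 F#1 Eb1 D2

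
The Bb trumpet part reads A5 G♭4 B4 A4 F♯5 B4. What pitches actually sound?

Written C4 on the Bb trumpet sounds as Bb3, a major second lower; apply that shift to every note.
A5 gives G5
Gb4 gives Fb4
B4 gives A4
A4 gives G4
F#5 gives E5
B4 gives A4

G5 Fb4 A4 G4 E5 A4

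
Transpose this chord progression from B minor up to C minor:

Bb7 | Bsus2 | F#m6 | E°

B minor up to C minor is a minor second; each chord root moves by that interval while the quality stays the same.
Bb7: root Bb up a minor second → Cb, giving Cb7.
Bsus2: root B up a minor second → C, giving Csus2.
F#m6: root F# up a minor second → G, giving Gm6.
E°: root E up a minor second → F, giving F°.

Cb7 Csus2 Gm6 F°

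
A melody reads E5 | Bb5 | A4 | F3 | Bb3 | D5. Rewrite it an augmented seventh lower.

Fb4 Cbb5 Bbb3 Gbb2 Cbb3 Ebb4

An augmented seventh down from E5 gives Fb4.
Bb5 down an augmented seventh is Cbb5.
An augmented seventh down from A4 gives Bbb3.
F3: a seventh down reaches G, and 12 semitones makes it Gbb2.
Bb3 down an augmented seventh is Cbb3.
D5 down an augmented seventh is Ebb4.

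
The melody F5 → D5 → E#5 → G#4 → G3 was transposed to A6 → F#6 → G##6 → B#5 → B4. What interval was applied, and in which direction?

Take the first pair: F5 → A6. F to A spans 10 letter names, so the interval is some kind of tenth.
F5 to A6 is 16 semitones, which makes it a major tenth; the second version is higher, so the direction is up.
Checking another pair — G3 → B4 — gives the same interval.

up a major tenth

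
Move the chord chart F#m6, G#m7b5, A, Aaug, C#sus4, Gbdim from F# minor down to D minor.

F# minor down to D minor is a major third; each chord root moves by that interval while the quality stays the same.
F#m6: root F# down a major third → D, giving Dm6.
G#m7b5: root G# down a major third → E, giving Em7b5.
A: root A down a major third → F, giving F.
Aaug: root A down a major third → F, giving Faug.
C#sus4: root C# down a major third → A, giving Asus4.
Gbdim: root Gb down a major third → Ebb, giving Ebbdim.

Dm6 Em7b5 F Faug Asus4 Ebbdim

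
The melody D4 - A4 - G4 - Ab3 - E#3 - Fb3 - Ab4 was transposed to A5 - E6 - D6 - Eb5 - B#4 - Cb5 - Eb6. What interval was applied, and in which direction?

up a perfect twelfth

From D4 to A5 is 12 letter names — a twelfth of some quality.
D4 to A5 is 19 semitones, which makes it a perfect twelfth; the second version is higher, so the direction is up.
Checking another pair — Ab4 → Eb6 — gives the same interval.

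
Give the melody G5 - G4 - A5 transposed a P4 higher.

C6 C5 D6

G5 to C6
G4 to C5
A5 to D6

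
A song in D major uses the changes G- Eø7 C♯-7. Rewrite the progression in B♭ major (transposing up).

Eb- Cø7 A-7

D major up to B♭ major is a minor sixth; each chord root moves by that interval while the quality stays the same.
G-: root G up a minor sixth → Eb, giving Eb-.
Eø7: root E up a minor sixth → C, giving Cø7.
C♯-7: root C♯ up a minor sixth → A, giving A-7.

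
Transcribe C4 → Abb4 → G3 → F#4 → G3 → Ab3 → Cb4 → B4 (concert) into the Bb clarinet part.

D4 Bbb4 A3 G#4 A3 Bb3 Db4 C#5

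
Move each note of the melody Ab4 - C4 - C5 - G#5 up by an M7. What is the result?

Ab4 → G5
C4 → B4
C5 → B5
G#5 → F##6

G5 B4 B5 F##6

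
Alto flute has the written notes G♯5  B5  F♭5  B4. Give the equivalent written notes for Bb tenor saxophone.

E#6 G#6 Db6 G#5

First find concert pitch: the alto flute sounds a perfect fourth below written, so G♯5 B5 F♭5 B4 sounds D#5 F#5 Cb5 F#4.
Then write for Bb tenor saxophone: it sounds a major ninth below written, so the part must be a major ninth above concert.
D#5 → E#6
F#5 → G#6
Cb5 → Db6
F#4 → G#5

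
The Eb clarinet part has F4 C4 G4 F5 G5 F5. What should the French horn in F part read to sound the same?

Eb5 Bb4 F5 Eb6 F6 Eb6

First find concert pitch: the Eb clarinet sounds a minor third above written, so F4 C4 G4 F5 G5 F5 sounds Ab4 Eb4 Bb4 Ab5 Bb5 Ab5.
Then write for French horn in F: it sounds a perfect fifth below written, so the part must be a perfect fifth above concert.
Ab4 → Eb5
Eb4 → Bb4
Bb4 → F5
Ab5 → Eb6
Bb5 → F6
Ab5 → Eb6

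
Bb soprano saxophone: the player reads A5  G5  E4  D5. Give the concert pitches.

The Bb soprano saxophone sounds a major second below written, so transpose each written note down a major second.
A5 → G5
G5 → F5
E4 → D4
D5 → C5

G5 F5 D4 C5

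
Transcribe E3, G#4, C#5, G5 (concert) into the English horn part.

B3 D#5 G#5 D6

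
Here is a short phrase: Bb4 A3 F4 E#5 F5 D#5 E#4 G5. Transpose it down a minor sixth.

D4 C#3 A3 G##4 A4 F##4 G##3 B4

Bb4 → D4
A3 → C#3
F4 → A3
E#5 → G##4
F5 → A4
D#5 → F##4
E#4 → G##3
G5 → B4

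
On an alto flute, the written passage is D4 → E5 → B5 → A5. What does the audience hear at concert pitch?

The alto flute sounds a perfect fourth below written, so transpose each written note down a perfect fourth.
D4 gives A3
E5 gives B4
B5 gives F#5
A5 gives E5

A3 B4 F#5 E5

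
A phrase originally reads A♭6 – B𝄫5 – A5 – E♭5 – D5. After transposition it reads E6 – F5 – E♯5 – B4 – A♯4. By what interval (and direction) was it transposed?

down a diminished fourth

From Ab6 to E6 is 4 letter names — a fourth of some quality.
E6 to Ab6 is 4 semitones, which makes it a diminished fourth; the second version is lower, so the direction is down.
Checking another pair — D5 → A#4 — gives the same interval.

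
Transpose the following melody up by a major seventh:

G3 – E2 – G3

G3 up a major seventh is F#4.
A major seventh up from E2 gives D#3.
G3: a seventh up reaches F, and 11 semitones makes it F#4.

F#4 D#3 F#4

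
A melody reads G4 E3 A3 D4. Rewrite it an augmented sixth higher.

G4 to E#5
E3 to C##4
A3 to F##4
D4 to B#4

E#5 C##4 F##4 B#4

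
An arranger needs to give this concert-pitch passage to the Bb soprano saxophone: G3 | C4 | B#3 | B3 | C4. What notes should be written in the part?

Written C4 sounds as Bb3 on the Bb soprano saxophone, so concert pitches are written a major second up.
G3 becomes A3
C4 becomes D4
B#3 becomes C##4
B3 becomes C#4
C4 becomes D4

A3 D4 C##4 C#4 D4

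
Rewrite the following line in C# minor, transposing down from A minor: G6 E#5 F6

A minor to C# minor down is a minor sixth, so every note moves down by that interval.
G6 gives B5
E#5 gives G##4
F6 gives A5

B5 G##4 A5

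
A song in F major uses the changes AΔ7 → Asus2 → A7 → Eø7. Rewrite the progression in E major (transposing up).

G#Δ7 G#sus2 G#7 D#ø7

F major up to E major is a major seventh; each chord root moves by that interval while the quality stays the same.
AΔ7: root A up a major seventh → G#, giving G#Δ7.
Asus2: root A up a major seventh → G#, giving G#sus2.
A7: root A up a major seventh → G#, giving G#7.
Eø7: root E up a major seventh → D#, giving D#ø7.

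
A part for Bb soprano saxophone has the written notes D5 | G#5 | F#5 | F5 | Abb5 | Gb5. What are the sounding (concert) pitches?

C5 F#5 E5 Eb5 Gbb5 Fb5

Written C4 on the Bb soprano saxophone sounds as Bb3, a major second lower; apply that shift to every note.
D5 -> C5
G#5 -> F#5
F#5 -> E5
F5 -> Eb5
Abb5 -> Gbb5
Gb5 -> Fb5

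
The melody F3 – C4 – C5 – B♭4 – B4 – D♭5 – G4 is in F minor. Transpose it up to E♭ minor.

Eb4 Bb4 Bb5 Ab5 A5 Cb6 F5

From F up to E♭ is a minor seventh; apply that to each pitch.
F3 → Eb4
C4 → Bb4
C5 → Bb5
Bb4 → Ab5
B4 → A5
Db5 → Cb6
G4 → F5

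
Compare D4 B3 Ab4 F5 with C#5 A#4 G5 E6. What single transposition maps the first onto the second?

up a major seventh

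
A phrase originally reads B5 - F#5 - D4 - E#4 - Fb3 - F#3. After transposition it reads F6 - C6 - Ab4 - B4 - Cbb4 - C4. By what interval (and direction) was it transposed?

From B5 to F6 is 5 letter names — a fifth of some quality.
B5 to F6 is 6 semitones, which makes it a diminished fifth; the second version is higher, so the direction is up.
Checking another pair — F#3 → C4 — gives the same interval.

up a diminished fifth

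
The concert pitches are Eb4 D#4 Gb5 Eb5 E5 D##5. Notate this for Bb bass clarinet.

Written C4 sounds as Bb2 on the Bb bass clarinet, so concert pitches are written a major ninth up.
Eb4 becomes F5
D#4 becomes E#5
Gb5 becomes Ab6
Eb5 becomes F6
E5 becomes F#6
D##5 becomes E##6

F5 E#5 Ab6 F6 F#6 E##6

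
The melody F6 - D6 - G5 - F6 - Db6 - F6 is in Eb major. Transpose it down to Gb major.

Ab5 F5 Bb4 Ab5 Fb5 Ab5

Eb major to Gb major down is a major sixth, so every note moves down by that interval.
F6 -> Ab5
D6 -> F5
G5 -> Bb4
F6 -> Ab5
Db6 -> Fb5
F6 -> Ab5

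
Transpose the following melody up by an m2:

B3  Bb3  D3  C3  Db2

C4 Cb4 Eb3 Db3 Ebb2

B3 -> C4
Bb3 -> Cb4
D3 -> Eb3
C3 -> Db3
Db2 -> Ebb2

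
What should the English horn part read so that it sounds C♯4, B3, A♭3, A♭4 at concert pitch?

G#4 F#4 Eb4 Eb5

Written C4 sounds as F3 on the English horn, so concert pitches are written a perfect fifth up.
C#4 → G#4
B3 → F#4
Ab3 → Eb4
Ab4 → Eb5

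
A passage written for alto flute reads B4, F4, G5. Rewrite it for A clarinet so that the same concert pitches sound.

First find concert pitch: the alto flute sounds a perfect fourth below written, so B4 F4 G5 sounds F#4 C4 D5.
Then write for A clarinet: it sounds a minor third below written, so the part must be a minor third above concert.
F#4 → A4
C4 → Eb4
D5 → F5

A4 Eb4 F5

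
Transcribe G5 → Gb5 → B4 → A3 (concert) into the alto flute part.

C6 Cb6 E5 D4

The alto flute sounds a perfect fourth below written, so the written part must be a perfect fourth above concert — transpose each note up.
G5 -> C6
Gb5 -> Cb6
B4 -> E5
A3 -> D4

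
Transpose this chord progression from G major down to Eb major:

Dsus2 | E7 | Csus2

Bbsus2 C7 Absus2

G major down to Eb major is a major third; each chord root moves by that interval while the quality stays the same.
Dsus2: root D down a major third → Bb, giving Bbsus2.
E7: root E down a major third → C, giving C7.
Csus2: root C down a major third → Ab, giving Absus2.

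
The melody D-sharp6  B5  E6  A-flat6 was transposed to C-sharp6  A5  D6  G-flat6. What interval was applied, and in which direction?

down a major second

Take the first pair: D#6 → C#6. D to C spans 2 letter names, so the interval is some kind of second.
C#6 to D#6 is 2 semitones, which makes it a major second; the second version is lower, so the direction is down.
Checking another pair — Ab6 → Gb6 — gives the same interval.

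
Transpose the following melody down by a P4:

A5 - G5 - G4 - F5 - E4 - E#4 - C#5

E5 D5 D4 C5 B3 B#3 G#4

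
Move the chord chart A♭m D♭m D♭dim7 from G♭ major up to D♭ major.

Ebm Abm Abdim7

G♭ major up to D♭ major is a perfect fifth; each chord root moves by that interval while the quality stays the same.
A♭m: root A♭ up a perfect fifth → Eb, giving Ebm.
D♭m: root D♭ up a perfect fifth → Ab, giving Abm.
D♭dim7: root D♭ up a perfect fifth → Ab, giving Abdim7.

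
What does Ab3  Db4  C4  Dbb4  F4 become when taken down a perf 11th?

Eb2 Ab2 G2 Abb2 C3

Ab3 → Eb2
Db4 → Ab2
C4 → G2
Dbb4 → Abb2
F4 → C3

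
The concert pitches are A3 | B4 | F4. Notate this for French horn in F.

Written C4 sounds as F3 on the French horn in F, so concert pitches are written a perfect fifth up.
A3 → E4
B4 → F#5
F4 → C5

E4 F#5 C5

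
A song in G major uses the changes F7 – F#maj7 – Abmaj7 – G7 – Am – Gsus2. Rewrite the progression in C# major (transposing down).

B7 B#maj7 Dmaj7 C#7 D#m C#sus2

G major down to C# major is a diminished fifth; each chord root moves by that interval while the quality stays the same.
F7: root F down a diminished fifth → B, giving B7.
F#maj7: root F# down a diminished fifth → B#, giving B#maj7.
Abmaj7: root Ab down a diminished fifth → D, giving Dmaj7.
G7: root G down a diminished fifth → C#, giving C#7.
Am: root A down a diminished fifth → D#, giving D#m.
Gsus2: root G down a diminished fifth → C#, giving C#sus2.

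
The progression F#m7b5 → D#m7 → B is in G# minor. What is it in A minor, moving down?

G# minor down to A minor is a major seventh; each chord root moves by that interval while the quality stays the same.
F#m7b5: root F# down a major seventh → G, giving Gm7b5.
D#m7: root D# down a major seventh → E, giving Em7.
B: root B down a major seventh → C, giving C.

Gm7b5 Em7 C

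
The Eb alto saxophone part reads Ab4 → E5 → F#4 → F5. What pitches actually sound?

Written C4 on the Eb alto saxophone sounds as Eb3, a major sixth lower; apply that shift to every note.
Ab4 becomes Cb4
E5 becomes G4
F#4 becomes A3
F5 becomes Ab4

Cb4 G4 A3 Ab4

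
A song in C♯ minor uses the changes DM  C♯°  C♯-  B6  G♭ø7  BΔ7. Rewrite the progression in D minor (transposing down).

C♯ minor down to D minor is a major seventh; each chord root moves by that interval while the quality stays the same.
DM: root D down a major seventh → Eb, giving EbM.
C♯°: root C♯ down a major seventh → D, giving D°.
C♯-: root C♯ down a major seventh → D, giving D-.
B6: root B down a major seventh → C, giving C6.
G♭ø7: root G♭ down a major seventh → Abb, giving Abbø7.
BΔ7: root B down a major seventh → C, giving CΔ7.

EbM D° D- C6 Abbø7 CΔ7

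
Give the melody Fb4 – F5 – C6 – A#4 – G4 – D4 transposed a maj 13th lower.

Abb2 Ab3 Eb4 C#3 Bb2 F2

A major thirteenth down from Fb4 gives Abb2.
A major thirteenth down from F5 gives Ab3.
C6 down a major thirteenth is Eb4.
A#4 down a major thirteenth is C#3.
A major thirteenth down from G4 gives Bb2.
D4: a thirteenth down reaches F, and 21 semitones makes it F2.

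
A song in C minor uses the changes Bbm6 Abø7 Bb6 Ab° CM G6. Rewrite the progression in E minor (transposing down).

C minor down to E minor is a minor sixth; each chord root moves by that interval while the quality stays the same.
Bbm6: root Bb down a minor sixth → D, giving Dm6.
Abø7: root Ab down a minor sixth → C, giving Cø7.
Bb6: root Bb down a minor sixth → D, giving D6.
Ab°: root Ab down a minor sixth → C, giving C°.
CM: root C down a minor sixth → E, giving EM.
G6: root G down a minor sixth → B, giving B6.

Dm6 Cø7 D6 C° EM B6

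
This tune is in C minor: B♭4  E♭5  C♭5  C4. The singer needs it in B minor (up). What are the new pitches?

From C up to B is a major seventh; apply that to each pitch.
Bb4 becomes A5
Eb5 becomes D6
Cb5 becomes Bb5
C4 becomes B4

A5 D6 Bb5 B4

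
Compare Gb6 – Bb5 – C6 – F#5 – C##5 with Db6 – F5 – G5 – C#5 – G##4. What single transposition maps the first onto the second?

down a perfect fourth

From Gb6 to Db6 is 4 letter names — a fourth of some quality.
Db6 to Gb6 is 5 semitones, which makes it a perfect fourth; the second version is lower, so the direction is down.
Checking another pair — C##5 → G##4 — gives the same interval.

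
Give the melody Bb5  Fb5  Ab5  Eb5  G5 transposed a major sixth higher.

G6 Db6 F6 C6 E6

Bb5 up a major sixth is G6.
A major sixth up from Fb5 gives Db6.
Ab5: a sixth up reaches F, and 9 semitones makes it F6.
Eb5 up a major sixth is C6.
A major sixth up from G5 gives E6.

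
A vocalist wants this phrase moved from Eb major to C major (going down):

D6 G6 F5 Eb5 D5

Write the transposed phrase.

B5 E6 D5 C5 B4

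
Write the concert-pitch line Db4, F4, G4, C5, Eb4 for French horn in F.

Written C4 sounds as F3 on the French horn in F, so concert pitches are written a perfect fifth up.
Db4 to Ab4
F4 to C5
G4 to D5
C5 to G5
Eb4 to Bb4

Ab4 C5 D5 G5 Bb4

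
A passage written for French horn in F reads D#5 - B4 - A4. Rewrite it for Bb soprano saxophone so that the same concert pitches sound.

A#4 F#4 E4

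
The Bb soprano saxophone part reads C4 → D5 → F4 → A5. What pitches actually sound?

Bb3 C5 Eb4 G5

The Bb soprano saxophone sounds a major second below written, so transpose each written note down a major second.
C4 -> Bb3
D5 -> C5
F4 -> Eb4
A5 -> G5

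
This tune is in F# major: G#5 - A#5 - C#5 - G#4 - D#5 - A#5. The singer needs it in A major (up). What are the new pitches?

B5 C#6 E5 B4 F#5 C#6

F# major to A major up is a minor third, so every note moves up by that interval.
G#5 becomes B5
A#5 becomes C#6
C#5 becomes E5
G#4 becomes B4
D#5 becomes F#5
A#5 becomes C#6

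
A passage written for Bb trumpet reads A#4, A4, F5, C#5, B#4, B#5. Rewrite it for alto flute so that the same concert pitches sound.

C#5 C5 Ab5 E5 D#5 D#6

First find concert pitch: the Bb trumpet sounds a major second below written, so A#4 A4 F5 C#5 B#4 B#5 sounds G#4 G4 Eb5 B4 A#4 A#5.
Then write for alto flute: it sounds a perfect fourth below written, so the part must be a perfect fourth above concert.
G#4 → C#5
G4 → C5
Eb5 → Ab5
B4 → E5
A#4 → D#5
A#5 → D#6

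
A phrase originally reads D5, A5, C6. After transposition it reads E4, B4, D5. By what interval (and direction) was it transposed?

Take the first pair: D5 → E4. D to E spans 7 letter names, so the interval is some kind of seventh.
E4 to D5 is 10 semitones, which makes it a minor seventh; the second version is lower, so the direction is down.
Checking another pair — C6 → D5 — gives the same interval.

down a minor seventh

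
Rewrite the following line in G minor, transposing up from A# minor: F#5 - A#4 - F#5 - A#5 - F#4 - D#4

A# minor to G minor up is a diminished seventh, so every note moves up by that interval.
F#5 to Eb6
A#4 to G5
F#5 to Eb6
A#5 to G6
F#4 to Eb5
D#4 to C5

Eb6 G5 Eb6 G6 Eb5 C5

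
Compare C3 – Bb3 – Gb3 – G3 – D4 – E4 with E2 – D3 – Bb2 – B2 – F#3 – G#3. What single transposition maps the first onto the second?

Take the first pair: C3 → E2. C to E spans 6 letter names, so the interval is some kind of sixth.
E2 to C3 is 8 semitones, which makes it a minor sixth; the second version is lower, so the direction is down.
Checking another pair — E4 → G#3 — gives the same interval.

down a minor sixth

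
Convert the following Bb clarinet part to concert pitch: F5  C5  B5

Eb5 Bb4 A5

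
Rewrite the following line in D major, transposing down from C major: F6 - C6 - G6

From C down to D is a minor seventh; apply that to each pitch.
F6 gives G5
C6 gives D5
G6 gives A5

G5 D5 A5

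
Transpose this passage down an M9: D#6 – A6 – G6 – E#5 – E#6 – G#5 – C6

D#6 -> C#5
A6 -> G5
G6 -> F5
E#5 -> D#4
E#6 -> D#5
G#5 -> F#4
C6 -> Bb4

C#5 G5 F5 D#4 D#5 F#4 Bb4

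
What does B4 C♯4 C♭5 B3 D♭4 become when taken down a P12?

B4 -> E3
C#4 -> F#2
Cb5 -> Fb3
B3 -> E2
Db4 -> Gb2

E3 F#2 Fb3 E2 Gb2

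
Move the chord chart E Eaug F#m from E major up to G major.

G Gaug Am

E major up to G major is a minor third; each chord root moves by that interval while the quality stays the same.
E: root E up a minor third → G, giving G.
Eaug: root E up a minor third → G, giving Gaug.
F#m: root F# up a minor third → A, giving Am.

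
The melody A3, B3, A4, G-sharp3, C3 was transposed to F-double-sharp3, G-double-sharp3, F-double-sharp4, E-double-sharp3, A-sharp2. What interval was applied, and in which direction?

down a diminished third

From A3 to F##3 is 3 letter names — a third of some quality.
F##3 to A3 is 2 semitones, which makes it a diminished third; the second version is lower, so the direction is down.
Checking another pair — C3 → A#2 — gives the same interval.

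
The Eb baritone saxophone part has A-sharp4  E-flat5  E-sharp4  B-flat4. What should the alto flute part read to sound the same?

F#3 Cb4 C#3 Gb3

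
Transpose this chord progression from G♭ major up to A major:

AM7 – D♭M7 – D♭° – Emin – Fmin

G♭ major up to A major is an augmented second; each chord root moves by that interval while the quality stays the same.
AM7: root A up an augmented second → B#, giving B#M7.
D♭M7: root D♭ up an augmented second → E, giving EM7.
D♭°: root D♭ up an augmented second → E, giving E°.
Emin: root E up an augmented second → F##, giving F##min.
Fmin: root F up an augmented second → G#, giving G#min.

B#M7 EM7 E° F##min G#min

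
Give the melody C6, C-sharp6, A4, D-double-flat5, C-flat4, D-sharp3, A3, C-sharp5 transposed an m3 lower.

C6 -> A5
C#6 -> A#5
A4 -> F#4
Dbb5 -> Bbb4
Cb4 -> Ab3
D#3 -> B#2
A3 -> F#3
C#5 -> A#4

A5 A#5 F#4 Bbb4 Ab3 B#2 F#3 A#4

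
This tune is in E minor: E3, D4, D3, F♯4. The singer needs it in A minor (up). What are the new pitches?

A3 G4 G3 B4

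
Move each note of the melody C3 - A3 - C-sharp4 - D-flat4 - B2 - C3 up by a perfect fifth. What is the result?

C3 up a perfect fifth is G3.
A3: a fifth up reaches E, and 7 semitones makes it E4.
A perfect fifth up from C#4 gives G#4.
Db4: a fifth up reaches A, and 7 semitones makes it Ab4.
A perfect fifth up from B2 gives F#3.
A perfect fifth up from C3 gives G3.

G3 E4 G#4 Ab4 F#3 G3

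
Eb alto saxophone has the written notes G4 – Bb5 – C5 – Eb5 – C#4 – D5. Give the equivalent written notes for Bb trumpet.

C4 Eb5 F4 Ab4 F#3 G4

First find concert pitch: the Eb alto saxophone sounds a major sixth below written, so G4 Bb5 C5 Eb5 C#4 D5 sounds Bb3 Db5 Eb4 Gb4 E3 F4.
Then write for Bb trumpet: it sounds a major second below written, so the part must be a major second above concert.
Bb3 → C4
Db5 → Eb5
Eb4 → F4
Gb4 → Ab4
E3 → F#3
F4 → G4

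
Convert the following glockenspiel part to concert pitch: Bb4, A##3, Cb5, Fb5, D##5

Bb6 A##5 Cb7 Fb7 D##7

The glockenspiel sounds a perfect fifteenth above written, so transpose each written note up a perfect fifteenth.
Bb4 → Bb6
A##3 → A##5
Cb5 → Cb7
Fb5 → Fb7
D##5 → D##7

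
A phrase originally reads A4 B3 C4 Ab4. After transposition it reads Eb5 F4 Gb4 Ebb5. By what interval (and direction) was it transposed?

Take the first pair: A4 → Eb5. A to E spans 5 letter names, so the interval is some kind of fifth.
A4 to Eb5 is 6 semitones, which makes it a diminished fifth; the second version is higher, so the direction is up.
Checking another pair — Ab4 → Ebb5 — gives the same interval.

up a diminished fifth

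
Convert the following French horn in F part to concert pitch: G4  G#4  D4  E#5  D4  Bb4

C4 C#4 G3 A#4 G3 Eb4

Written C4 on the French horn in F sounds as F3, a perfect fifth lower; apply that shift to every note.
G4 to C4
G#4 to C#4
D4 to G3
E#5 to A#4
D4 to G3
Bb4 to Eb4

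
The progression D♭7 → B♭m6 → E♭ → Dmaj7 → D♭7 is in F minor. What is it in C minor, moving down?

Ab7 Fm6 Bb Amaj7 Ab7

F minor down to C minor is a perfect fourth; each chord root moves by that interval while the quality stays the same.
D♭7: root D♭ down a perfect fourth → Ab, giving Ab7.
B♭m6: root B♭ down a perfect fourth → F, giving Fm6.
E♭: root E♭ down a perfect fourth → Bb, giving Bb.
Dmaj7: root D down a perfect fourth → A, giving Amaj7.
D♭7: root D♭ down a perfect fourth → Ab, giving Ab7.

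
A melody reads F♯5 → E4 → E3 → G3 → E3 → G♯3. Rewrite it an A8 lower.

F4 Eb3 Eb2 Gb2 Eb2 G2

An augmented octave down from F#5 gives F4.
E4 down an augmented octave is Eb3.
E3: an octave down reaches E, and 13 semitones makes it Eb2.
An augmented octave down from G3 gives Gb2.
E3 down an augmented octave is Eb2.
G#3 down an augmented octave is G2.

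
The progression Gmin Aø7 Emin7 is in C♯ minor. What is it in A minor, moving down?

C♯ minor down to A minor is a major third; each chord root moves by that interval while the quality stays the same.
Gmin: root G down a major third → Eb, giving Ebmin.
Aø7: root A down a major third → F, giving Fø7.
Emin7: root E down a major third → C, giving Cmin7.

Ebmin Fø7 Cmin7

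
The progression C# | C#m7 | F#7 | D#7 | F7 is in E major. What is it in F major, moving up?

E major up to F major is a minor second; each chord root moves by that interval while the quality stays the same.
C#: root C# up a minor second → D, giving D.
C#m7: root C# up a minor second → D, giving Dm7.
F#7: root F# up a minor second → G, giving G7.
D#7: root D# up a minor second → E, giving E7.
F7: root F up a minor second → Gb, giving Gb7.

D Dm7 G7 E7 Gb7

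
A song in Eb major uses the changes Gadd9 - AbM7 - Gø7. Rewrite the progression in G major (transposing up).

Badd9 CM7 Bø7

Eb major up to G major is a major third; each chord root moves by that interval while the quality stays the same.
Gadd9: root G up a major third → B, giving Badd9.
AbM7: root Ab up a major third → C, giving CM7.
Gø7: root G up a major third → B, giving Bø7.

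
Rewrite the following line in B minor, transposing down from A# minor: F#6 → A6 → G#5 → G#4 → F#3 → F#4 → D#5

G5 Bb5 A4 A3 G2 G3 E4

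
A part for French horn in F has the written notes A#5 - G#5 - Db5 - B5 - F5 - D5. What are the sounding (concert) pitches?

Written C4 on the French horn in F sounds as F3, a perfect fifth lower; apply that shift to every note.
A#5 to D#5
G#5 to C#5
Db5 to Gb4
B5 to E5
F5 to Bb4
D5 to G4

D#5 C#5 Gb4 E5 Bb4 G4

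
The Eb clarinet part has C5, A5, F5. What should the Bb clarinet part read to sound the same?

F5 D6 Bb5

First find concert pitch: the Eb clarinet sounds a minor third above written, so C5 A5 F5 sounds Eb5 C6 Ab5.
Then write for Bb clarinet: it sounds a major second below written, so the part must be a major second above concert.
Eb5 → F5
C6 → D6
Ab5 → Bb5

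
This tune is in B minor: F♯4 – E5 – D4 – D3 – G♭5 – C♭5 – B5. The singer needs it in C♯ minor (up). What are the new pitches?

G#4 F#5 E4 E3 Ab5 Db5 C#6

B minor to C♯ minor up is a major second, so every note moves up by that interval.
F#4 → G#4
E5 → F#5
D4 → E4
D3 → E3
Gb5 → Ab5
Cb5 → Db5
B5 → C#6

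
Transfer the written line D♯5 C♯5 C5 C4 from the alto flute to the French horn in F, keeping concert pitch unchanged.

E#5 D#5 D5 D4

First find concert pitch: the alto flute sounds a perfect fourth below written, so D♯5 C♯5 C5 C4 sounds A#4 G#4 G4 G3.
Then write for French horn in F: it sounds a perfect fifth below written, so the part must be a perfect fifth above concert.
A#4 → E#5
G#4 → D#5
G4 → D5
G3 → D4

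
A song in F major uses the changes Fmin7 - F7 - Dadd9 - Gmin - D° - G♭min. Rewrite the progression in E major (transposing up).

Emin7 E7 C#add9 F#min C#° Fmin

F major up to E major is a major seventh; each chord root moves by that interval while the quality stays the same.
Fmin7: root F up a major seventh → E, giving Emin7.
F7: root F up a major seventh → E, giving E7.
Dadd9: root D up a major seventh → C#, giving C#add9.
Gmin: root G up a major seventh → F#, giving F#min.
D°: root D up a major seventh → C#, giving C#°.
G♭min: root G♭ up a major seventh → F, giving Fmin.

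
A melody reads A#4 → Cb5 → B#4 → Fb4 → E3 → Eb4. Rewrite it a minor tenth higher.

C#6 Ebb6 D#6 Abb5 G4 Gb5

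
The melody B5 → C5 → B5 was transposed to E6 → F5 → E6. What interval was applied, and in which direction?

up a perfect fourth

From B5 to E6 is 4 letter names — a fourth of some quality.
B5 to E6 is 5 semitones, which makes it a perfect fourth; the second version is higher, so the direction is up.
Checking another pair — B5 → E6 — gives the same interval.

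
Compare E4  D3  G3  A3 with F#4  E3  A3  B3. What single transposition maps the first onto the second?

up a major second

From E4 to F#4 is 2 letter names — a second of some quality.
E4 to F#4 is 2 semitones, which makes it a major second; the second version is higher, so the direction is up.
Checking another pair — A3 → B3 — gives the same interval.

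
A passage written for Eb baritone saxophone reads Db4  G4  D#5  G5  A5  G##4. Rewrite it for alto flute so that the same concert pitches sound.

Bbb2 Eb3 B3 Eb4 F4 E#3

First find concert pitch: the Eb baritone saxophone sounds a major thirteenth below written, so Db4 G4 D#5 G5 A5 G##4 sounds Fb2 Bb2 F#3 Bb3 C4 B#2.
Then write for alto flute: it sounds a perfect fourth below written, so the part must be a perfect fourth above concert.
Fb2 → Bbb2
Bb2 → Eb3
F#3 → B3
Bb3 → Eb4
C4 → F4
B#2 → E#3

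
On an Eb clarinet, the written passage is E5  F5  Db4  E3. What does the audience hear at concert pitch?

Written C4 on the Eb clarinet sounds as Eb4, a minor third higher; apply that shift to every note.
E5 → G5
F5 → Ab5
Db4 → Fb4
E3 → G3

G5 Ab5 Fb4 G3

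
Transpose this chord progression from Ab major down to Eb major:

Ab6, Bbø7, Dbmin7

Eb6 Fø7 Abmin7

Ab major down to Eb major is a perfect fourth; each chord root moves by that interval while the quality stays the same.
Ab6: root Ab down a perfect fourth → Eb, giving Eb6.
Bbø7: root Bb down a perfect fourth → F, giving Fø7.
Dbmin7: root Db down a perfect fourth → Ab, giving Abmin7.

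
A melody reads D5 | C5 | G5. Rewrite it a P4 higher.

D5 -> G5
C5 -> F5
G5 -> C6

G5 F5 C6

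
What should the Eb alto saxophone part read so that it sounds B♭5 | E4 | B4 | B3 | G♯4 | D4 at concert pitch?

The Eb alto saxophone sounds a major sixth below written, so the written part must be a major sixth above concert — transpose each note up.
Bb5 to G6
E4 to C#5
B4 to G#5
B3 to G#4
G#4 to E#5
D4 to B4

G6 C#5 G#5 G#4 E#5 B4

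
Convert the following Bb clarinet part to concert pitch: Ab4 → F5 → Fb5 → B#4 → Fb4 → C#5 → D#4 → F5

The Bb clarinet sounds a major second below written, so transpose each written note down a major second.
Ab4 gives Gb4
F5 gives Eb5
Fb5 gives Ebb5
B#4 gives A#4
Fb4 gives Ebb4
C#5 gives B4
D#4 gives C#4
F5 gives Eb5

Gb4 Eb5 Ebb5 A#4 Ebb4 B4 C#4 Eb5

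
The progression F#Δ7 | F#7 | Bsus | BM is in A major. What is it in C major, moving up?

A major up to C major is a minor third; each chord root moves by that interval while the quality stays the same.
F#Δ7: root F# up a minor third → A, giving AΔ7.
F#7: root F# up a minor third → A, giving A7.
Bsus: root B up a minor third → D, giving Dsus.
BM: root B up a minor third → D, giving DM.

AΔ7 A7 Dsus DM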